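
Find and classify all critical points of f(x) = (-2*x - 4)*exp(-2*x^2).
f'(x) = 2*(4*x*(x + 2) - 1)*exp(-2*x^2)

Solve f'(x) = 0:
  f'(x) = (8*x^2 + 16*x - 2)·exp(-2*x^2) and exp(-2*x^2) > 0 for every x, so f'(x) = 0 ⇔ 8*x^2 + 16*x - 2 = 0.
  Factor: 8*x^2 + 16*x - 2 = 2*(4*x^2 + 8*x - 1); 4*x^2 + 8*x - 1 = 0 has no rational roots; quadratic formula: x = (-8 ± √80)/8.
  ⇒ x = -sqrt(5)/2 - 1 ≈ -2.1180, -1 + sqrt(5)/2 ≈ 0.1180

f''(x) = 8*(-4*x^2*(x + 2) + 3*x + 2)*exp(-2*x^2)
Second-derivative test at each critical point:
  f''(-2.1180) = -0.0023 < 0 → local maximum
  f''(0.1180) = 17.3970 > 0 → local minimum

Critical points: x = -sqrt(5)/2 - 1 ≈ -2.1180 (local maximum); x = -1 + sqrt(5)/2 ≈ 0.1180 (local minimum)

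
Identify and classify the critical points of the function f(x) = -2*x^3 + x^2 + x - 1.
f'(x) = -6*x^2 + 2*x + 1

Solve f'(x) = 0:
  6*x^2 - 2*x - 1 = 0 has no rational roots; quadratic formula: x = (2 ± √28)/12.
  ⇒ x = 1/6 - sqrt(7)/6 ≈ -0.2743, 1/6 + sqrt(7)/6 ≈ 0.6076

f''(x) = 2 - 12*x
Second-derivative test at each critical point:
  f''(-0.2743) = 5.2915 > 0 → local minimum
  f''(0.6076) = -5.2915 < 0 → local maximum

Critical points: x = 1/6 - sqrt(7)/6 ≈ -0.2743 (local minimum); x = 1/6 + sqrt(7)/6 ≈ 0.6076 (local maximum)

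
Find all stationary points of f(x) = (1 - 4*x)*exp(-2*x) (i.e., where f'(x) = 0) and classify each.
f'(x) = 2*(4*x - 3)*exp(-2*x)

Solve f'(x) = 0:
  f'(x) = (8*x - 6)·exp(-2*x) and exp(-2*x) > 0 for every x, so f'(x) = 0 ⇔ 8*x - 6 = 0.
  Factor: 8*x - 6 = 2*(4*x - 3) = 0.
  ⇒ x = 3/4

f''(x) = 4*(5 - 4*x)*exp(-2*x)
Second-derivative test at each critical point:
  f''(3/4) = 1.7850 > 0 → local minimum

Critical points: x = 3/4 (local minimum)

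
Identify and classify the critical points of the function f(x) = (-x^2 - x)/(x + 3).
f'(x) = (-x^2 - 6*x - 3)/(x^2 + 6*x + 9)

Solve f'(x) = 0:
  f'(x) = -(x^2 + 6*x + 3)/(x + 3)^2; the denominator is positive wherever f is defined, so f'(x) = 0 ⇔ -x^2 - 6*x - 3 = 0.
  x^2 + 6*x + 3 = 0 has no rational roots; quadratic formula: x = (-6 ± √24)/2.
  ⇒ x = -3 - sqrt(6) ≈ -5.4495, -3 + sqrt(6) ≈ -0.5505

f''(x) = -12/(x^3 + 9*x^2 + 27*x + 27)
Second-derivative test at each critical point:
  f''(-5.4495) = 0.8165 > 0 → local minimum
  f''(-0.5505) = -0.8165 < 0 → local maximum

Critical points: x = -3 - sqrt(6) ≈ -5.4495 (local minimum); x = -3 + sqrt(6) ≈ -0.5505 (local maximum)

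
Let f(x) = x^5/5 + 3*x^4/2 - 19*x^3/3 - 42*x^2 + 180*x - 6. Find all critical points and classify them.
f'(x) = x^4 + 6*x^3 - 19*x^2 - 84*x + 180

Solve f'(x) = 0:
  Factor: x^4 + 6*x^3 - 19*x^2 - 84*x + 180 = (x - 3)*(x - 2)*(x + 5)*(x + 6) = 0.
  ⇒ x = -6, -5, 2, 3

f''(x) = 4*x^3 + 18*x^2 - 38*x - 84
Second-derivative test at each critical point:
  f''(-6) = -72 < 0 → local maximum
  f''(-5) = 56 > 0 → local minimum
  f''(2) = -56 < 0 → local maximum
  f''(3) = 72 > 0 → local minimum

Critical points: x = -6 (local maximum); x = -5 (local minimum); x = 2 (local maximum); x = 3 (local minimum)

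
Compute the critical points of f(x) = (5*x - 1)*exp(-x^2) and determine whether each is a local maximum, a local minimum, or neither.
f'(x) = (-2*x*(5*x - 1) + 5)*exp(-x^2)

Solve f'(x) = 0:
  f'(x) = (-10*x^2 + 2*x + 5)·exp(-x^2) and exp(-x^2) > 0 for every x, so f'(x) = 0 ⇔ -10*x^2 + 2*x + 5 = 0.
  10*x^2 - 2*x - 5 = 0 has no rational roots; quadratic formula: x = (2 ± √204)/20.
  ⇒ x = 1/10 - sqrt(51)/10 ≈ -0.6141, 1/10 + sqrt(51)/10 ≈ 0.8141

f''(x) = 2*(2*x^2*(5*x - 1) - 15*x + 1)*exp(-x^2)
Second-derivative test at each critical point:
  f''(-0.6141) = 9.7952 > 0 → local minimum
  f''(0.8141) = -7.3613 < 0 → local maximum

Critical points: x = 1/10 - sqrt(51)/10 ≈ -0.6141 (local minimum); x = 1/10 + sqrt(51)/10 ≈ 0.8141 (local maximum)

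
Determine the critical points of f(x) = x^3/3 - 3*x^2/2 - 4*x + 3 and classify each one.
f'(x) = x^2 - 3*x - 4

Solve f'(x) = 0:
  Factor: x^2 - 3*x - 4 = (x - 4)*(x + 1) = 0.
  ⇒ x = -1, 4

f''(x) = 2*x - 3
Second-derivative test at each critical point:
  f''(-1) = -5 < 0 → local maximum
  f''(4) = 5 > 0 → local minimum

Critical points: x = -1 (local maximum); x = 4 (local minimum)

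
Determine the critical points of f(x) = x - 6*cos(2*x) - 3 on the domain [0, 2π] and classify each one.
f'(x) = 12*sin(2*x) + 1

Solve f'(x) = 0 on [0, 2π]:
  f'(x) = 0 ⇔ sin(2*x) = -1/12, i.e. 2*x = arcsin(-1/12) + 2nπ or 2*x = π − arcsin(-1/12) + 2nπ; keep the solutions lying in [0, 2π].
  ⇒ x = asin(1/12)/2 + pi/2 ≈ 1.6125, pi - asin(1/12)/2 ≈ 3.0999, asin(1/12)/2 + 3*pi/2 ≈ 4.7541, -asin(1/12)/2 + 2*pi ≈ 6.2415

f''(x) = 24*cos(2*x)
Second-derivative test at each critical point:
  f''(1.6125) = -23.9165 < 0 → local maximum
  f''(3.0999) = 23.9165 > 0 → local minimum
  f''(4.7541) = -23.9165 < 0 → local maximum
  f''(6.2415) = 23.9165 > 0 → local minimum

Critical points: x = asin(1/12)/2 + pi/2 ≈ 1.6125 (local maximum); x = pi - asin(1/12)/2 ≈ 3.0999 (local minimum); x = asin(1/12)/2 + 3*pi/2 ≈ 4.7541 (local maximum); x = -asin(1/12)/2 + 2*pi ≈ 6.2415 (local minimum)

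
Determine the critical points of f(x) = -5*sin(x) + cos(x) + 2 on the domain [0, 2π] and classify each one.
f'(x) = -sin(x) - 5*cos(x)

Solve f'(x) = 0 on [0, 2π]:
  f'(x) = 0 ⇔ -5*cos(x) = sin(x) ⇔ tan(x) = -5, i.e. x = arctan(-5) + nπ; keep the solutions lying in [0, 2π].
  ⇒ x = pi - atan(5) ≈ 1.7682, -atan(5) + 2*pi ≈ 4.9098

f''(x) = 5*sin(x) - cos(x)
Second-derivative test at each critical point:
  f''(1.7682) = 5.0990 > 0 → local minimum
  f''(4.9098) = -5.0990 < 0 → local maximum

Critical points: x = pi - atan(5) ≈ 1.7682 (local minimum); x = -atan(5) + 2*pi ≈ 4.9098 (local maximum)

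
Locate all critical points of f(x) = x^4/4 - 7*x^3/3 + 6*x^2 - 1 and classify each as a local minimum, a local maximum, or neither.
f'(x) = x*(x^2 - 7*x + 12)

Solve f'(x) = 0:
  Factor: x^3 - 7*x^2 + 12*x = x*(x - 4)*(x - 3) = 0.
  ⇒ x = 0, 3, 4

f''(x) = 3*x^2 - 14*x + 12
Second-derivative test at each critical point:
  f''(0) = 12 > 0 → local minimum
  f''(3) = -3 < 0 → local maximum
  f''(4) = 4 > 0 → local minimum

Critical points: x = 0 (local minimum); x = 3 (local maximum); x = 4 (local minimum)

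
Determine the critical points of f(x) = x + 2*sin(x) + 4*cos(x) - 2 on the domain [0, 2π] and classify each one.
f'(x) = -4*sin(x) + 2*cos(x) + 1

Solve f'(x) = 0 on [0, 2π]:
  f'(x) = 0 ⇔ -4*sin(x) + 2*cos(x) = -1. Write the left side as R·cos(x + φ) with R = √(2² + 4²) = 2*sqrt(5), cos φ = sqrt(5)/5, sin φ = 2*sqrt(5)/5; then cos(x + φ) = -sqrt(5)/10. Solve for x and keep the solutions lying in [0, 2π].
  ⇒ x = atan((2 + sqrt(19))/(-1 + 2*sqrt(19))) ≈ 0.6892, atan((2 - sqrt(19))/(-2*sqrt(19) - 1)) + pi ≈ 3.3797

f''(x) = -2*sin(x) - 4*cos(x)
Second-derivative test at each critical point:
  f''(0.6892) = -4.3589 < 0 → local maximum
  f''(3.3797) = 4.3589 > 0 → local minimum

Critical points: x = atan((2 + sqrt(19))/(-1 + 2*sqrt(19))) ≈ 0.6892 (local maximum); x = atan((2 - sqrt(19))/(-2*sqrt(19) - 1)) + pi ≈ 3.3797 (local minimum)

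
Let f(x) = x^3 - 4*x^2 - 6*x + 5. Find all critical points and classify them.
f'(x) = 3*x^2 - 8*x - 6

Solve f'(x) = 0:
  3*x^2 - 8*x - 6 = 0 has no rational roots; quadratic formula: x = (8 ± √136)/6.
  ⇒ x = 4/3 - sqrt(34)/3 ≈ -0.6103, 4/3 + sqrt(34)/3 ≈ 3.2770

f''(x) = 6*x - 8
Second-derivative test at each critical point:
  f''(-0.6103) = -11.6619 < 0 → local maximum
  f''(3.2770) = 11.6619 > 0 → local minimum

Critical points: x = 4/3 - sqrt(34)/3 ≈ -0.6103 (local maximum); x = 4/3 + sqrt(34)/3 ≈ 3.2770 (local minimum)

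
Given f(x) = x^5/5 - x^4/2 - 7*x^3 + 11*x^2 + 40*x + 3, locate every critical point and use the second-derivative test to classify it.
f'(x) = x^4 - 2*x^3 - 21*x^2 + 22*x + 40

Solve f'(x) = 0:
  Factor: x^4 - 2*x^3 - 21*x^2 + 22*x + 40 = (x - 5)*(x - 2)*(x + 1)*(x + 4) = 0.
  ⇒ x = -4, -1, 2, 5

f''(x) = 4*x^3 - 6*x^2 - 42*x + 22
Second-derivative test at each critical point:
  f''(-4) = -162 < 0 → local maximum
  f''(-1) = 54 > 0 → local minimum
  f''(2) = -54 < 0 → local maximum
  f''(5) = 162 > 0 → local minimum

Critical points: x = -4 (local maximum); x = -1 (local minimum); x = 2 (local maximum); x = 5 (local minimum)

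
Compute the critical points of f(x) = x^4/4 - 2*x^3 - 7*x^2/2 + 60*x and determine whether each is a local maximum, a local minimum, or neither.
f'(x) = x^3 - 6*x^2 - 7*x + 60

Solve f'(x) = 0:
  Factor: x^3 - 6*x^2 - 7*x + 60 = (x - 5)*(x - 4)*(x + 3) = 0.
  ⇒ x = -3, 4, 5

f''(x) = 3*x^2 - 12*x - 7
Second-derivative test at each critical point:
  f''(-3) = 56 > 0 → local minimum
  f''(4) = -7 < 0 → local maximum
  f''(5) = 8 > 0 → local minimum

Critical points: x = -3 (local minimum); x = 4 (local maximum); x = 5 (local minimum)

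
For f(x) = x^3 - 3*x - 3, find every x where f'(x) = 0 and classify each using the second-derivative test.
f'(x) = 3*x^2 - 3

Solve f'(x) = 0:
  Factor: 3*x^2 - 3 = 3*(x - 1)*(x + 1) = 0.
  ⇒ x = -1, 1

f''(x) = 6*x
Second-derivative test at each critical point:
  f''(-1) = -6 < 0 → local maximum
  f''(1) = 6 > 0 → local minimum

Critical points: x = -1 (local maximum); x = 1 (local minimum)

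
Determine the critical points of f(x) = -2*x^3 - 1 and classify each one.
f'(x) = -6*x^2

Solve f'(x) = 0:
  ⇒ x = 0

f''(x) = -12*x
Second-derivative test at each critical point:
  f''(0) = 0, so the second-derivative test is inconclusive; use the first-derivative test: f'(-1/4) = -0.3750, f'(1/4) = -0.3750 — f' is negative on both sides (no sign change) → neither a local maximum nor a local minimum

Critical points: x = 0 (neither)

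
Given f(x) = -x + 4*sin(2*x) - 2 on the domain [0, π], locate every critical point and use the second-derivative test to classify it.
f'(x) = 8*cos(2*x) - 1

Solve f'(x) = 0 on [0, π]:
  f'(x) = 0 ⇔ cos(2*x) = 1/8, i.e. 2*x = ±arccos(1/8) + 2nπ; keep the solutions lying in [0, π].
  ⇒ x = acos(1/8)/2 ≈ 0.7227, pi - acos(1/8)/2 ≈ 2.4189

f''(x) = -16*sin(2*x)
Second-derivative test at each critical point:
  f''(0.7227) = -15.8745 < 0 → local maximum
  f''(2.4189) = 15.8745 > 0 → local minimum

Critical points: x = acos(1/8)/2 ≈ 0.7227 (local maximum); x = pi - acos(1/8)/2 ≈ 2.4189 (local minimum)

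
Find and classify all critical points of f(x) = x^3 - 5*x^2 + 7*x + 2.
f'(x) = 3*x^2 - 10*x + 7

Solve f'(x) = 0:
  Factor: 3*x^2 - 10*x + 7 = (x - 1)*(3*x - 7) = 0.
  ⇒ x = 1, 7/3

f''(x) = 6*x - 10
Second-derivative test at each critical point:
  f''(1) = -4 < 0 → local maximum
  f''(7/3) = 4 > 0 → local minimum

Critical points: x = 1 (local maximum); x = 7/3 (local minimum)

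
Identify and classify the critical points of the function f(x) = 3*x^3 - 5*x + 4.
f'(x) = 9*x^2 - 5

Solve f'(x) = 0:
  9*x^2 - 5 = 0 has no rational roots; quadratic formula: x = (0 ± √180)/18.
  ⇒ x = -sqrt(5)/3 ≈ -0.7454, sqrt(5)/3 ≈ 0.7454

f''(x) = 18*x
Second-derivative test at each critical point:
  f''(-0.7454) = -13.4164 < 0 → local maximum
  f''(0.7454) = 13.4164 > 0 → local minimum

Critical points: x = -sqrt(5)/3 ≈ -0.7454 (local maximum); x = sqrt(5)/3 ≈ 0.7454 (local minimum)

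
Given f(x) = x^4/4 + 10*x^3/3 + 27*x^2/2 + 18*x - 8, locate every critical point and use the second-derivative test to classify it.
f'(x) = x^3 + 10*x^2 + 27*x + 18

Solve f'(x) = 0:
  Factor: x^3 + 10*x^2 + 27*x + 18 = (x + 1)*(x + 3)*(x + 6) = 0.
  ⇒ x = -6, -3, -1

f''(x) = 3*x^2 + 20*x + 27
Second-derivative test at each critical point:
  f''(-6) = 15 > 0 → local minimum
  f''(-3) = -6 < 0 → local maximum
  f''(-1) = 10 > 0 → local minimum

Critical points: x = -6 (local minimum); x = -3 (local maximum); x = -1 (local minimum)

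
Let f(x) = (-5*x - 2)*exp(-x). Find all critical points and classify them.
f'(x) = (5*x - 3)*exp(-x)

Solve f'(x) = 0:
  f'(x) = (5*x - 3)·exp(-x) and exp(-x) > 0 for every x, so f'(x) = 0 ⇔ 5*x - 3 = 0.
  5*x - 3 = 0.
  ⇒ x = 3/5

f''(x) = (8 - 5*x)*exp(-x)
Second-derivative test at each critical point:
  f''(3/5) = 2.7441 > 0 → local minimum

Critical points: x = 3/5 (local minimum)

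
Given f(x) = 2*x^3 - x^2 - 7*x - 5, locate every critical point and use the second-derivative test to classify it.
f'(x) = 6*x^2 - 2*x - 7

Solve f'(x) = 0:
  6*x^2 - 2*x - 7 = 0 has no rational roots; quadratic formula: x = (2 ± √172)/12.
  ⇒ x = 1/6 - sqrt(43)/6 ≈ -0.9262, 1/6 + sqrt(43)/6 ≈ 1.2596

f''(x) = 12*x - 2
Second-derivative test at each critical point:
  f''(-0.9262) = -13.1149 < 0 → local maximum
  f''(1.2596) = 13.1149 > 0 → local minimum

Critical points: x = 1/6 - sqrt(43)/6 ≈ -0.9262 (local maximum); x = 1/6 + sqrt(43)/6 ≈ 1.2596 (local minimum)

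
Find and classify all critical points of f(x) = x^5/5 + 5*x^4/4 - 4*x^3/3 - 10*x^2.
f'(x) = x*(x^3 + 5*x^2 - 4*x - 20)

Solve f'(x) = 0:
  Factor: x^4 + 5*x^3 - 4*x^2 - 20*x = x*(x - 2)*(x + 2)*(x + 5) = 0.
  ⇒ x = -5, -2, 0, 2

f''(x) = 4*x^3 + 15*x^2 - 8*x - 20
Second-derivative test at each critical point:
  f''(-5) = -105 < 0 → local maximum
  f''(-2) = 24 > 0 → local minimum
  f''(0) = -20 < 0 → local maximum
  f''(2) = 56 > 0 → local minimum

Critical points: x = -5 (local maximum); x = -2 (local minimum); x = 0 (local maximum); x = 2 (local minimum)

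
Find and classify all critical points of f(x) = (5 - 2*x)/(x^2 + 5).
f'(x) = 2*(x^2 - 5*x - 5)/(x^4 + 10*x^2 + 25)

Solve f'(x) = 0:
  f'(x) = 2*(x^2 - 5*x - 5)/(x^2 + 5)^2; the denominator is positive wherever f is defined, so f'(x) = 0 ⇔ 2*x^2 - 10*x - 10 = 0.
  Factor: 2*x^2 - 10*x - 10 = 2*(x^2 - 5*x - 5); x^2 - 5*x - 5 = 0 has no rational roots; quadratic formula: x = (5 ± √45)/2.
  ⇒ x = 5/2 - 3*sqrt(5)/2 ≈ -0.8541, 5/2 + 3*sqrt(5)/2 ≈ 5.8541

f''(x) = 2*(4*x^2*(5 - 2*x) + (6*x - 5)*(x^2 + 5))/(x^2 + 5)^3
Second-derivative test at each critical point:
  f''(-0.8541) = -0.4087 < 0 → local maximum
  f''(5.8541) = 0.0087 > 0 → local minimum

Critical points: x = 5/2 - 3*sqrt(5)/2 ≈ -0.8541 (local maximum); x = 5/2 + 3*sqrt(5)/2 ≈ 5.8541 (local minimum)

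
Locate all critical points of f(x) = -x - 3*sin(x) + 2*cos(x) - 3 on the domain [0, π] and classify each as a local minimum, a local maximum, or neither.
f'(x) = -2*sin(x) - 3*cos(x) - 1

Solve f'(x) = 0 on [0, π]:
  f'(x) = 0 ⇔ -2*sin(x) - 3*cos(x) = 1. Write the left side as R·cos(x + φ) with R = √((-3)² + 2²) = sqrt(13), cos φ = -3*sqrt(13)/13, sin φ = 2*sqrt(13)/13; then cos(x + φ) = sqrt(13)/13. Solve for x and keep the solutions lying in [0, π].
  ⇒ x = atan((-2 + 6*sqrt(3))/(-4*sqrt(3) - 3)) + pi ≈ 2.4398

f''(x) = 3*sin(x) - 2*cos(x)
Second-derivative test at each critical point:
  f''(2.4398) = 3.4641 > 0 → local minimum

Critical points: x = atan((-2 + 6*sqrt(3))/(-4*sqrt(3) - 3)) + pi ≈ 2.4398 (local minimum)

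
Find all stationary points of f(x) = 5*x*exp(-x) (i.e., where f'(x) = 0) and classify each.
f'(x) = 5*(1 - x)*exp(-x)

Solve f'(x) = 0:
  f'(x) = (5 - 5*x)·exp(-x) and exp(-x) > 0 for every x, so f'(x) = 0 ⇔ 5 - 5*x = 0.
  Factor: 5 - 5*x = -5*(x - 1) = 0.
  ⇒ x = 1

f''(x) = 5*(x - 2)*exp(-x)
Second-derivative test at each critical point:
  f''(1) = -1.8394 < 0 → local maximum

Critical points: x = 1 (local maximum)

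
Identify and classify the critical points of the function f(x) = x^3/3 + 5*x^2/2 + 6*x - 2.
f'(x) = x^2 + 5*x + 6

Solve f'(x) = 0:
  Factor: x^2 + 5*x + 6 = (x + 2)*(x + 3) = 0.
  ⇒ x = -3, -2

f''(x) = 2*x + 5
Second-derivative test at each critical point:
  f''(-3) = -1 < 0 → local maximum
  f''(-2) = 1 > 0 → local minimum

Critical points: x = -3 (local maximum); x = -2 (local minimum)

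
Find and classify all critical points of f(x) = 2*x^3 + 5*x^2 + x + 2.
f'(x) = 6*x^2 + 10*x + 1

Solve f'(x) = 0:
  6*x^2 + 10*x + 1 = 0 has no rational roots; quadratic formula: x = (-10 ± √76)/12.
  ⇒ x = -5/6 - sqrt(19)/6 ≈ -1.5598, -5/6 + sqrt(19)/6 ≈ -0.1069

f''(x) = 12*x + 10
Second-derivative test at each critical point:
  f''(-1.5598) = -8.7178 < 0 → local maximum
  f''(-0.1069) = 8.7178 > 0 → local minimum

Critical points: x = -5/6 - sqrt(19)/6 ≈ -1.5598 (local maximum); x = -5/6 + sqrt(19)/6 ≈ -0.1069 (local minimum)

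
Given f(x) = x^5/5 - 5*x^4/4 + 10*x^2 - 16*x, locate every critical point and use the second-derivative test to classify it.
f'(x) = x^4 - 5*x^3 + 20*x - 16

Solve f'(x) = 0:
  Factor: x^4 - 5*x^3 + 20*x - 16 = (x - 4)*(x - 2)*(x - 1)*(x + 2) = 0.
  ⇒ x = -2, 1, 2, 4

f''(x) = 4*x^3 - 15*x^2 + 20
Second-derivative test at each critical point:
  f''(-2) = -72 < 0 → local maximum
  f''(1) = 9 > 0 → local minimum
  f''(2) = -8 < 0 → local maximum
  f''(4) = 36 > 0 → local minimum

Critical points: x = -2 (local maximum); x = 1 (local minimum); x = 2 (local maximum); x = 4 (local minimum)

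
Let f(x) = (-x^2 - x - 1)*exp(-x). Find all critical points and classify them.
f'(x) = x*(x - 1)*exp(-x)

Solve f'(x) = 0:
  f'(x) = (x^2 - x)·exp(-x) and exp(-x) > 0 for every x, so f'(x) = 0 ⇔ x^2 - x = 0.
  Factor: x^2 - x = x*(x - 1) = 0.
  ⇒ x = 0, 1

f''(x) = (-x^2 + 3*x - 1)*exp(-x)
Second-derivative test at each critical point:
  f''(0) = -1 < 0 → local maximum
  f''(1) = 0.3679 > 0 → local minimum

Critical points: x = 0 (local maximum); x = 1 (local minimum)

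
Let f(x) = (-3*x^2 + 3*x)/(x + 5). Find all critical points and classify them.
f'(x) = 3*(-x^2 - 10*x + 5)/(x^2 + 10*x + 25)

Solve f'(x) = 0:
  f'(x) = -3*(x^2 + 10*x - 5)/(x + 5)^2; the denominator is positive wherever f is defined, so f'(x) = 0 ⇔ -3*x^2 - 30*x + 15 = 0.
  Factor: -3*x^2 - 30*x + 15 = -3*(x^2 + 10*x - 5); x^2 + 10*x - 5 = 0 has no rational roots; quadratic formula: x = (-10 ± √120)/2.
  ⇒ x = -sqrt(30) - 5 ≈ -10.4772, -5 + sqrt(30) ≈ 0.4772

f''(x) = -180/(x^3 + 15*x^2 + 75*x + 125)
Second-derivative test at each critical point:
  f''(-10.4772) = 1.0954 > 0 → local minimum
  f''(0.4772) = -1.0954 < 0 → local maximum

Critical points: x = -sqrt(30) - 5 ≈ -10.4772 (local minimum); x = -5 + sqrt(30) ≈ 0.4772 (local maximum)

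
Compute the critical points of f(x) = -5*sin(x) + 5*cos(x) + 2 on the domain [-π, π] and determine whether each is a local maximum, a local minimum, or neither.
f'(x) = -5*sqrt(2)*sin(x + pi/4)

Solve f'(x) = 0 on [-π, π]:
  f'(x) = 0 ⇔ -5*cos(x) = 5*sin(x) ⇔ tan(x) = -1, i.e. x = arctan(-1) + nπ; keep the solutions lying in [-π, π].
  ⇒ x = -pi/4 ≈ -0.7854, 3*pi/4 ≈ 2.3562

f''(x) = -5*sqrt(2)*cos(x + pi/4)
Second-derivative test at each critical point:
  f''(-0.7854) = -7.0711 < 0 → local maximum
  f''(2.3562) = 7.0711 > 0 → local minimum

Critical points: x = -pi/4 ≈ -0.7854 (local maximum); x = 3*pi/4 ≈ 2.3562 (local minimum)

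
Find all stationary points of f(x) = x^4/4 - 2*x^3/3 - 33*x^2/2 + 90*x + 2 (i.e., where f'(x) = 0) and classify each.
f'(x) = x^3 - 2*x^2 - 33*x + 90

Solve f'(x) = 0:
  Factor: x^3 - 2*x^2 - 33*x + 90 = (x - 5)*(x - 3)*(x + 6) = 0.
  ⇒ x = -6, 3, 5

f''(x) = 3*x^2 - 4*x - 33
Second-derivative test at each critical point:
  f''(-6) = 99 > 0 → local minimum
  f''(3) = -18 < 0 → local maximum
  f''(5) = 22 > 0 → local minimum

Critical points: x = -6 (local minimum); x = 3 (local maximum); x = 5 (local minimum)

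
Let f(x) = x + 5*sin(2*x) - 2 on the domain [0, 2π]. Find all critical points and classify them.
f'(x) = 10*cos(2*x) + 1

Solve f'(x) = 0 on [0, 2π]:
  f'(x) = 0 ⇔ cos(2*x) = -1/10, i.e. 2*x = ±arccos(-1/10) + 2nπ; keep the solutions lying in [0, 2π].
  ⇒ x = acos(-1/10)/2 ≈ 0.8355, pi - acos(-1/10)/2 ≈ 2.3061, acos(-1/10)/2 + pi ≈ 3.9771, -acos(-1/10)/2 + 2*pi ≈ 5.4477

f''(x) = -20*sin(2*x)
Second-derivative test at each critical point:
  f''(0.8355) = -19.8997 < 0 → local maximum
  f''(2.3061) = 19.8997 > 0 → local minimum
  f''(3.9771) = -19.8997 < 0 → local maximum
  f''(5.4477) = 19.8997 > 0 → local minimum

Critical points: x = acos(-1/10)/2 ≈ 0.8355 (local maximum); x = pi - acos(-1/10)/2 ≈ 2.3061 (local minimum); x = acos(-1/10)/2 + pi ≈ 3.9771 (local maximum); x = -acos(-1/10)/2 + 2*pi ≈ 5.4477 (local minimum)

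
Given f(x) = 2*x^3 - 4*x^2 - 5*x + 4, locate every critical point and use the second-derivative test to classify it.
f'(x) = 6*x^2 - 8*x - 5

Solve f'(x) = 0:
  6*x^2 - 8*x - 5 = 0 has no rational roots; quadratic formula: x = (8 ± √184)/12.
  ⇒ x = 2/3 - sqrt(46)/6 ≈ -0.4637, 2/3 + sqrt(46)/6 ≈ 1.7971

f''(x) = 12*x - 8
Second-derivative test at each critical point:
  f''(-0.4637) = -13.5647 < 0 → local maximum
  f''(1.7971) = 13.5647 > 0 → local minimum

Critical points: x = 2/3 - sqrt(46)/6 ≈ -0.4637 (local maximum); x = 2/3 + sqrt(46)/6 ≈ 1.7971 (local minimum)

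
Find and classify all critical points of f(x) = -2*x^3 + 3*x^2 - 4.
f'(x) = 6*x*(1 - x)

Solve f'(x) = 0:
  Factor: -6*x^2 + 6*x = -6*x*(x - 1) = 0.
  ⇒ x = 0, 1

f''(x) = 6 - 12*x
Second-derivative test at each critical point:
  f''(0) = 6 > 0 → local minimum
  f''(1) = -6 < 0 → local maximum

Critical points: x = 0 (local minimum); x = 1 (local maximum)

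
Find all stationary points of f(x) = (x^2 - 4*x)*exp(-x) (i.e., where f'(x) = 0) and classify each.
f'(x) = (-x^2 + 6*x - 4)*exp(-x)

Solve f'(x) = 0:
  f'(x) = (-x^2 + 6*x - 4)·exp(-x) and exp(-x) > 0 for every x, so f'(x) = 0 ⇔ -x^2 + 6*x - 4 = 0.
  x^2 - 6*x + 4 = 0 has no rational roots; quadratic formula: x = (6 ± √20)/2.
  ⇒ x = 3 - sqrt(5) ≈ 0.7639, sqrt(5) + 3 ≈ 5.2361

f''(x) = (x^2 - 8*x + 10)*exp(-x)
Second-derivative test at each critical point:
  f''(0.7639) = 2.0833 > 0 → local minimum
  f''(5.2361) = -0.0238 < 0 → local maximum

Critical points: x = 3 - sqrt(5) ≈ 0.7639 (local minimum); x = sqrt(5) + 3 ≈ 5.2361 (local maximum)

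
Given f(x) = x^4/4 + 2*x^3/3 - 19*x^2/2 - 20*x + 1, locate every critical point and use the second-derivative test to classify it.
f'(x) = x^3 + 2*x^2 - 19*x - 20

Solve f'(x) = 0:
  Factor: x^3 + 2*x^2 - 19*x - 20 = (x - 4)*(x + 1)*(x + 5) = 0.
  ⇒ x = -5, -1, 4

f''(x) = 3*x^2 + 4*x - 19
Second-derivative test at each critical point:
  f''(-5) = 36 > 0 → local minimum
  f''(-1) = -20 < 0 → local maximum
  f''(4) = 45 > 0 → local minimum

Critical points: x = -5 (local minimum); x = -1 (local maximum); x = 4 (local minimum)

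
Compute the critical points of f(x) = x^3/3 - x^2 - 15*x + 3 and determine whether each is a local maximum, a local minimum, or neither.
f'(x) = x^2 - 2*x - 15

Solve f'(x) = 0:
  Factor: x^2 - 2*x - 15 = (x - 5)*(x + 3) = 0.
  ⇒ x = -3, 5

f''(x) = 2*x - 2
Second-derivative test at each critical point:
  f''(-3) = -8 < 0 → local maximum
  f''(5) = 8 > 0 → local minimum

Critical points: x = -3 (local maximum); x = 5 (local minimum)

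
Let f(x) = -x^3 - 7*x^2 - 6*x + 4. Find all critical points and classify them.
f'(x) = -3*x^2 - 14*x - 6

Solve f'(x) = 0:
  3*x^2 + 14*x + 6 = 0 has no rational roots; quadratic formula: x = (-14 ± √124)/6.
  ⇒ x = -7/3 - sqrt(31)/3 ≈ -4.1893, -7/3 + sqrt(31)/3 ≈ -0.4774

f''(x) = -6*x - 14
Second-derivative test at each critical point:
  f''(-4.1893) = 11.1355 > 0 → local minimum
  f''(-0.4774) = -11.1355 < 0 → local maximum

Critical points: x = -7/3 - sqrt(31)/3 ≈ -4.1893 (local minimum); x = -7/3 + sqrt(31)/3 ≈ -0.4774 (local maximum)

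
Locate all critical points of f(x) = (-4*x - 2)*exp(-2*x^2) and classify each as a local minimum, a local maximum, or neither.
f'(x) = 4*(2*x*(2*x + 1) - 1)*exp(-2*x^2)

Solve f'(x) = 0:
  f'(x) = (16*x^2 + 8*x - 4)·exp(-2*x^2) and exp(-2*x^2) > 0 for every x, so f'(x) = 0 ⇔ 16*x^2 + 8*x - 4 = 0.
  Factor: 16*x^2 + 8*x - 4 = 4*(4*x^2 + 2*x - 1); 4*x^2 + 2*x - 1 = 0 has no rational roots; quadratic formula: x = (-2 ± √20)/8.
  ⇒ x = -sqrt(5)/4 - 1/4 ≈ -0.8090, -1/4 + sqrt(5)/4 ≈ 0.3090

f''(x) = 8*(-8*x^3 - 4*x^2 + 6*x + 1)*exp(-2*x^2)
Second-derivative test at each critical point:
  f''(-0.8090) = -4.8314 < 0 → local maximum
  f''(0.3090) = 14.7786 > 0 → local minimum

Critical points: x = -sqrt(5)/4 - 1/4 ≈ -0.8090 (local maximum); x = -1/4 + sqrt(5)/4 ≈ 0.3090 (local minimum)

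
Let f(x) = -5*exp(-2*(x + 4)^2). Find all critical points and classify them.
f'(x) = 20*(x + 4)*exp(-2*(x + 4)^2)

Solve f'(x) = 0:
  f'(x) = (20*x + 80)·exp(-2*(x + 4)^2) and exp(-2*(x + 4)^2) > 0 for every x, so f'(x) = 0 ⇔ 20*x + 80 = 0.
  Factor: 20*x + 80 = 20*(x + 4) = 0.
  ⇒ x = -4

f''(x) = 20*(1 - 4*(x + 4)^2)*exp(-2*(x + 4)^2)
Second-derivative test at each critical point:
  f''(-4) = 20 > 0 → local minimum

Critical points: x = -4 (local minimum)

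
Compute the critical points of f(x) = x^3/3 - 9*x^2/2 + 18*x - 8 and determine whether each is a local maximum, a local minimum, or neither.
f'(x) = x^2 - 9*x + 18

Solve f'(x) = 0:
  Factor: x^2 - 9*x + 18 = (x - 6)*(x - 3) = 0.
  ⇒ x = 3, 6

f''(x) = 2*x - 9
Second-derivative test at each critical point:
  f''(3) = -3 < 0 → local maximum
  f''(6) = 3 > 0 → local minimum

Critical points: x = 3 (local maximum); x = 6 (local minimum)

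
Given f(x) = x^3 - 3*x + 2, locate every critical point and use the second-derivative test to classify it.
f'(x) = 3*x^2 - 3

Solve f'(x) = 0:
  Factor: 3*x^2 - 3 = 3*(x - 1)*(x + 1) = 0.
  ⇒ x = -1, 1

f''(x) = 6*x
Second-derivative test at each critical point:
  f''(-1) = -6 < 0 → local maximum
  f''(1) = 6 > 0 → local minimum

Critical points: x = -1 (local maximum); x = 1 (local minimum)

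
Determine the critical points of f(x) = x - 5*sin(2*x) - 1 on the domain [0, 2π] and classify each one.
f'(x) = 1 - 10*cos(2*x)

Solve f'(x) = 0 on [0, 2π]:
  f'(x) = 0 ⇔ cos(2*x) = 1/10, i.e. 2*x = ±arccos(1/10) + 2nπ; keep the solutions lying in [0, 2π].
  ⇒ x = acos(1/10)/2 ≈ 0.7353, pi - acos(1/10)/2 ≈ 2.4063, acos(1/10)/2 + pi ≈ 3.8769, -acos(1/10)/2 + 2*pi ≈ 5.5479

f''(x) = 20*sin(2*x)
Second-derivative test at each critical point:
  f''(0.7353) = 19.8997 > 0 → local minimum
  f''(2.4063) = -19.8997 < 0 → local maximum
  f''(3.8769) = 19.8997 > 0 → local minimum
  f''(5.5479) = -19.8997 < 0 → local maximum

Critical points: x = acos(1/10)/2 ≈ 0.7353 (local minimum); x = pi - acos(1/10)/2 ≈ 2.4063 (local maximum); x = acos(1/10)/2 + pi ≈ 3.8769 (local minimum); x = -acos(1/10)/2 + 2*pi ≈ 5.5479 (local maximum)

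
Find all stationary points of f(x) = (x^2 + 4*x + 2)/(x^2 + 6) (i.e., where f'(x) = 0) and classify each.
f'(x) = 4*(-x^2 + 2*x + 6)/(x^4 + 12*x^2 + 36)

Solve f'(x) = 0:
  f'(x) = -4*(x^2 - 2*x - 6)/(x^2 + 6)^2; the denominator is positive wherever f is defined, so f'(x) = 0 ⇔ -4*x^2 + 8*x + 24 = 0.
  Factor: -4*x^2 + 8*x + 24 = -4*(x^2 - 2*x - 6); x^2 - 2*x - 6 = 0 has no rational roots; quadratic formula: x = (2 ± √28)/2.
  ⇒ x = 1 - sqrt(7) ≈ -1.6458, 1 + sqrt(7) ≈ 3.6458

f''(x) = 8*(x^3 - 3*x^2 - 18*x + 6)/(x^6 + 18*x^4 + 108*x^2 + 216)
Second-derivative test at each critical point:
  f''(-1.6458) = 0.2791 > 0 → local minimum
  f''(3.6458) = -0.0569 < 0 → local maximum

Critical points: x = 1 - sqrt(7) ≈ -1.6458 (local minimum); x = 1 + sqrt(7) ≈ 3.6458 (local maximum)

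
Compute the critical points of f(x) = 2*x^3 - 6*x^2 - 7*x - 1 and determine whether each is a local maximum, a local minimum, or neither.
f'(x) = 6*x^2 - 12*x - 7

Solve f'(x) = 0:
  6*x^2 - 12*x - 7 = 0 has no rational roots; quadratic formula: x = (12 ± √312)/12.
  ⇒ x = 1 - sqrt(78)/6 ≈ -0.4720, 1 + sqrt(78)/6 ≈ 2.4720

f''(x) = 12*x - 12
Second-derivative test at each critical point:
  f''(-0.4720) = -17.6635 < 0 → local maximum
  f''(2.4720) = 17.6635 > 0 → local minimum

Critical points: x = 1 - sqrt(78)/6 ≈ -0.4720 (local maximum); x = 1 + sqrt(78)/6 ≈ 2.4720 (local minimum)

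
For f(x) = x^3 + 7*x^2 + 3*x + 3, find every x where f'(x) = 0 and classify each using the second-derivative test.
f'(x) = 3*x^2 + 14*x + 3

Solve f'(x) = 0:
  3*x^2 + 14*x + 3 = 0 has no rational roots; quadratic formula: x = (-14 ± √160)/6.
  ⇒ x = -7/3 - 2*sqrt(10)/3 ≈ -4.4415, -7/3 + 2*sqrt(10)/3 ≈ -0.2251

f''(x) = 6*x + 14
Second-derivative test at each critical point:
  f''(-4.4415) = -12.6491 < 0 → local maximum
  f''(-0.2251) = 12.6491 > 0 → local minimum

Critical points: x = -7/3 - 2*sqrt(10)/3 ≈ -4.4415 (local maximum); x = -7/3 + 2*sqrt(10)/3 ≈ -0.2251 (local minimum)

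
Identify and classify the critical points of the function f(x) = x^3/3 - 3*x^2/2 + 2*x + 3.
f'(x) = x^2 - 3*x + 2

Solve f'(x) = 0:
  Factor: x^2 - 3*x + 2 = (x - 2)*(x - 1) = 0.
  ⇒ x = 1, 2

f''(x) = 2*x - 3
Second-derivative test at each critical point:
  f''(1) = -1 < 0 → local maximum
  f''(2) = 1 > 0 → local minimum

Critical points: x = 1 (local maximum); x = 2 (local minimum)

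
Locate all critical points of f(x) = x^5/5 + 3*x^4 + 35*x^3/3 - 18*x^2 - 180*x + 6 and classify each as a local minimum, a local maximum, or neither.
f'(x) = x^4 + 12*x^3 + 35*x^2 - 36*x - 180

Solve f'(x) = 0:
  Factor: x^4 + 12*x^3 + 35*x^2 - 36*x - 180 = (x - 2)*(x + 3)*(x + 5)*(x + 6) = 0.
  ⇒ x = -6, -5, -3, 2

f''(x) = 4*x^3 + 36*x^2 + 70*x - 36
Second-derivative test at each critical point:
  f''(-6) = -24 < 0 → local maximum
  f''(-5) = 14 > 0 → local minimum
  f''(-3) = -30 < 0 → local maximum
  f''(2) = 280 > 0 → local minimum

Critical points: x = -6 (local maximum); x = -5 (local minimum); x = -3 (local maximum); x = 2 (local minimum)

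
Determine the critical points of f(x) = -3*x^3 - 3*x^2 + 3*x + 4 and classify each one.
f'(x) = -9*x^2 - 6*x + 3

Solve f'(x) = 0:
  Factor: -9*x^2 - 6*x + 3 = -3*(x + 1)*(3*x - 1) = 0.
  ⇒ x = -1, 1/3

f''(x) = -18*x - 6
Second-derivative test at each critical point:
  f''(-1) = 12 > 0 → local minimum
  f''(1/3) = -12 < 0 → local maximum

Critical points: x = -1 (local minimum); x = 1/3 (local maximum)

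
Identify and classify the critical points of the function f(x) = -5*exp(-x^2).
f'(x) = 10*x*exp(-x^2)

Solve f'(x) = 0:
  f'(x) = (10*x)·exp(-x^2) and exp(-x^2) > 0 for every x, so f'(x) = 0 ⇔ 10*x = 0.
  10*x = 0.
  ⇒ x = 0

f''(x) = 10*(1 - 2*x^2)*exp(-x^2)
Second-derivative test at each critical point:
  f''(0) = 10 > 0 → local minimum

Critical points: x = 0 (local minimum)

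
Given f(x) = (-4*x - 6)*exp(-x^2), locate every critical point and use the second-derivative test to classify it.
f'(x) = 4*(x*(2*x + 3) - 1)*exp(-x^2)

Solve f'(x) = 0:
  f'(x) = (8*x^2 + 12*x - 4)·exp(-x^2) and exp(-x^2) > 0 for every x, so f'(x) = 0 ⇔ 8*x^2 + 12*x - 4 = 0.
  Factor: 8*x^2 + 12*x - 4 = 4*(2*x^2 + 3*x - 1); 2*x^2 + 3*x - 1 = 0 has no rational roots; quadratic formula: x = (-3 ± √17)/4.
  ⇒ x = -sqrt(17)/4 - 3/4 ≈ -1.7808, -3/4 + sqrt(17)/4 ≈ 0.2808

f''(x) = 4*(-4*x^3 - 6*x^2 + 6*x + 3)*exp(-x^2)
Second-derivative test at each critical point:
  f''(-1.7808) = -0.6919 < 0 → local maximum
  f''(0.2808) = 15.2422 > 0 → local minimum

Critical points: x = -sqrt(17)/4 - 3/4 ≈ -1.7808 (local maximum); x = -3/4 + sqrt(17)/4 ≈ 0.2808 (local minimum)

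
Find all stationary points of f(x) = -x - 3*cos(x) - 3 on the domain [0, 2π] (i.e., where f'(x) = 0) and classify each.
f'(x) = 3*sin(x) - 1

Solve f'(x) = 0 on [0, 2π]:
  f'(x) = 0 ⇔ sin(x) = 1/3, i.e. x = arcsin(1/3) + 2nπ or x = π − arcsin(1/3) + 2nπ; keep the solutions lying in [0, 2π].
  ⇒ x = asin(1/3) ≈ 0.3398, pi - asin(1/3) ≈ 2.8018

f''(x) = 3*cos(x)
Second-derivative test at each critical point:
  f''(0.3398) = 2.8284 > 0 → local minimum
  f''(2.8018) = -2.8284 < 0 → local maximum

Critical points: x = asin(1/3) ≈ 0.3398 (local minimum); x = pi - asin(1/3) ≈ 2.8018 (local maximum)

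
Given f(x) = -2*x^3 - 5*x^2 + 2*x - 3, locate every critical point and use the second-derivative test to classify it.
f'(x) = -6*x^2 - 10*x + 2

Solve f'(x) = 0:
  Factor: -6*x^2 - 10*x + 2 = -2*(3*x^2 + 5*x - 1); 3*x^2 + 5*x - 1 = 0 has no rational roots; quadratic formula: x = (-5 ± √37)/6.
  ⇒ x = -sqrt(37)/6 - 5/6 ≈ -1.8471, -5/6 + sqrt(37)/6 ≈ 0.1805

f''(x) = -12*x - 10
Second-derivative test at each critical point:
  f''(-1.8471) = 12.1655 > 0 → local minimum
  f''(0.1805) = -12.1655 < 0 → local maximum

Critical points: x = -sqrt(37)/6 - 5/6 ≈ -1.8471 (local minimum); x = -5/6 + sqrt(37)/6 ≈ 0.1805 (local maximum)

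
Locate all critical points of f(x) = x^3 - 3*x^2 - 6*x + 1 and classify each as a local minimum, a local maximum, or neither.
f'(x) = 3*x^2 - 6*x - 6

Solve f'(x) = 0:
  Factor: 3*x^2 - 6*x - 6 = 3*(x^2 - 2*x - 2); x^2 - 2*x - 2 = 0 has no rational roots; quadratic formula: x = (2 ± √12)/2.
  ⇒ x = 1 - sqrt(3) ≈ -0.7321, 1 + sqrt(3) ≈ 2.7321

f''(x) = 6*x - 6
Second-derivative test at each critical point:
  f''(-0.7321) = -10.3923 < 0 → local maximum
  f''(2.7321) = 10.3923 > 0 → local minimum

Critical points: x = 1 - sqrt(3) ≈ -0.7321 (local maximum); x = 1 + sqrt(3) ≈ 2.7321 (local minimum)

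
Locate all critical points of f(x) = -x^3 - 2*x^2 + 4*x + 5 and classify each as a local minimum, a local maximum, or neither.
f'(x) = -3*x^2 - 4*x + 4

Solve f'(x) = 0:
  Factor: -3*x^2 - 4*x + 4 = -(x + 2)*(3*x - 2) = 0.
  ⇒ x = -2, 2/3

f''(x) = -6*x - 4
Second-derivative test at each critical point:
  f''(-2) = 8 > 0 → local minimum
  f''(2/3) = -8 < 0 → local maximum

Critical points: x = -2 (local minimum); x = 2/3 (local maximum)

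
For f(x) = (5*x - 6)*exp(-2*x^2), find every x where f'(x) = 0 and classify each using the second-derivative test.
f'(x) = (-4*x*(5*x - 6) + 5)*exp(-2*x^2)

Solve f'(x) = 0:
  f'(x) = (-20*x^2 + 24*x + 5)·exp(-2*x^2) and exp(-2*x^2) > 0 for every x, so f'(x) = 0 ⇔ -20*x^2 + 24*x + 5 = 0.
  20*x^2 - 24*x - 5 = 0 has no rational roots; quadratic formula: x = (24 ± √976)/40.
  ⇒ x = 3/5 - sqrt(61)/10 ≈ -0.1810, 3/5 + sqrt(61)/10 ≈ 1.3810

f''(x) = 4*(4*x^2*(5*x - 6) - 15*x + 6)*exp(-2*x^2)
Second-derivative test at each critical point:
  f''(-0.1810) = 29.2591 > 0 → local minimum
  f''(1.3810) = -0.6889 < 0 → local maximum

Critical points: x = 3/5 - sqrt(61)/10 ≈ -0.1810 (local minimum); x = 3/5 + sqrt(61)/10 ≈ 1.3810 (local maximum)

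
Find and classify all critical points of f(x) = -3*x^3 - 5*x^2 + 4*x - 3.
f'(x) = -9*x^2 - 10*x + 4

Solve f'(x) = 0:
  9*x^2 + 10*x - 4 = 0 has no rational roots; quadratic formula: x = (-10 ± √244)/18.
  ⇒ x = -sqrt(61)/9 - 5/9 ≈ -1.4234, -5/9 + sqrt(61)/9 ≈ 0.3122

f''(x) = -18*x - 10
Second-derivative test at each critical point:
  f''(-1.4234) = 15.6205 > 0 → local minimum
  f''(0.3122) = -15.6205 < 0 → local maximum

Critical points: x = -sqrt(61)/9 - 5/9 ≈ -1.4234 (local minimum); x = -5/9 + sqrt(61)/9 ≈ 0.3122 (local maximum)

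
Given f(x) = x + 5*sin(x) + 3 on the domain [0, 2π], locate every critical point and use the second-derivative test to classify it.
f'(x) = 5*cos(x) + 1

Solve f'(x) = 0 on [0, 2π]:
  f'(x) = 0 ⇔ cos(x) = -1/5, i.e. x = ±arccos(-1/5) + 2nπ; keep the solutions lying in [0, 2π].
  ⇒ x = acos(-1/5) ≈ 1.7722, -acos(-1/5) + 2*pi ≈ 4.5110

f''(x) = -5*sin(x)
Second-derivative test at each critical point:
  f''(1.7722) = -4.8990 < 0 → local maximum
  f''(4.5110) = 4.8990 > 0 → local minimum

Critical points: x = acos(-1/5) ≈ 1.7722 (local maximum); x = -acos(-1/5) + 2*pi ≈ 4.5110 (local minimum)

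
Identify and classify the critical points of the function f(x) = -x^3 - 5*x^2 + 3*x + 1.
f'(x) = -3*x^2 - 10*x + 3

Solve f'(x) = 0:
  3*x^2 + 10*x - 3 = 0 has no rational roots; quadratic formula: x = (-10 ± √136)/6.
  ⇒ x = -sqrt(34)/3 - 5/3 ≈ -3.6103, -5/3 + sqrt(34)/3 ≈ 0.2770

f''(x) = -6*x - 10
Second-derivative test at each critical point:
  f''(-3.6103) = 11.6619 > 0 → local minimum
  f''(0.2770) = -11.6619 < 0 → local maximum

Critical points: x = -sqrt(34)/3 - 5/3 ≈ -3.6103 (local minimum); x = -5/3 + sqrt(34)/3 ≈ 0.2770 (local maximum)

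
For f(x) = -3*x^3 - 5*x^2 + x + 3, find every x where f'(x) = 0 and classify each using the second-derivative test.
f'(x) = -9*x^2 - 10*x + 1

Solve f'(x) = 0:
  9*x^2 + 10*x - 1 = 0 has no rational roots; quadratic formula: x = (-10 ± √136)/18.
  ⇒ x = -sqrt(34)/9 - 5/9 ≈ -1.2034, -5/9 + sqrt(34)/9 ≈ 0.0923

f''(x) = -18*x - 10
Second-derivative test at each critical point:
  f''(-1.2034) = 11.6619 > 0 → local minimum
  f''(0.0923) = -11.6619 < 0 → local maximum

Critical points: x = -sqrt(34)/9 - 5/9 ≈ -1.2034 (local minimum); x = -5/9 + sqrt(34)/9 ≈ 0.0923 (local maximum)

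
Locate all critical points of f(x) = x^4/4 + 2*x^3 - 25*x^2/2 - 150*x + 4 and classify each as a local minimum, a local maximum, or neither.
f'(x) = x^3 + 6*x^2 - 25*x - 150

Solve f'(x) = 0:
  Factor: x^3 + 6*x^2 - 25*x - 150 = (x - 5)*(x + 5)*(x + 6) = 0.
  ⇒ x = -6, -5, 5

f''(x) = 3*x^2 + 12*x - 25
Second-derivative test at each critical point:
  f''(-6) = 11 > 0 → local minimum
  f''(-5) = -10 < 0 → local maximum
  f''(5) = 110 > 0 → local minimum

Critical points: x = -6 (local minimum); x = -5 (local maximum); x = 5 (local minimum)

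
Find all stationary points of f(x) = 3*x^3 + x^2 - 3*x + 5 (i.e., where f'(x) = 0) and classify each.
f'(x) = 9*x^2 + 2*x - 3

Solve f'(x) = 0:
  9*x^2 + 2*x - 3 = 0 has no rational roots; quadratic formula: x = (-2 ± √112)/18.
  ⇒ x = -2*sqrt(7)/9 - 1/9 ≈ -0.6991, -1/9 + 2*sqrt(7)/9 ≈ 0.4768

f''(x) = 18*x + 2
Second-derivative test at each critical point:
  f''(-0.6991) = -10.5830 < 0 → local maximum
  f''(0.4768) = 10.5830 > 0 → local minimum

Critical points: x = -2*sqrt(7)/9 - 1/9 ≈ -0.6991 (local maximum); x = -1/9 + 2*sqrt(7)/9 ≈ 0.4768 (local minimum)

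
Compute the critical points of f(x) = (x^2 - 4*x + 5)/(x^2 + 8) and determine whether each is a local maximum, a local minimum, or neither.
f'(x) = 2*(2*x^2 + 3*x - 16)/(x^4 + 16*x^2 + 64)

Solve f'(x) = 0:
  f'(x) = 2*(2*x^2 + 3*x - 16)/(x^2 + 8)^2; the denominator is positive wherever f is defined, so f'(x) = 0 ⇔ 4*x^2 + 6*x - 32 = 0.
  Factor: 4*x^2 + 6*x - 32 = 2*(2*x^2 + 3*x - 16); 2*x^2 + 3*x - 16 = 0 has no rational roots; quadratic formula: x = (-3 ± √137)/4.
  ⇒ x = -sqrt(137)/4 - 3/4 ≈ -3.6762, -3/4 + sqrt(137)/4 ≈ 2.1762

f''(x) = 2*(-4*x^3 - 9*x^2 + 96*x + 24)/(x^6 + 24*x^4 + 192*x^2 + 512)
Second-derivative test at each critical point:
  f''(-3.6762) = -0.0506 < 0 → local maximum
  f''(2.1762) = 0.1443 > 0 → local minimum

Critical points: x = -sqrt(137)/4 - 3/4 ≈ -3.6762 (local maximum); x = -3/4 + sqrt(137)/4 ≈ 2.1762 (local minimum)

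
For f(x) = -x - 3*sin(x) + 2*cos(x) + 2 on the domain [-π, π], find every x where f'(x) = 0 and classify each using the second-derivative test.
f'(x) = -2*sin(x) - 3*cos(x) - 1

Solve f'(x) = 0 on [-π, π]:
  f'(x) = 0 ⇔ -2*sin(x) - 3*cos(x) = 1. Write the left side as R·cos(x + φ) with R = √((-3)² + 2²) = sqrt(13), cos φ = -3*sqrt(13)/13, sin φ = 2*sqrt(13)/13; then cos(x + φ) = sqrt(13)/13. Solve for x and keep the solutions lying in [-π, π].
  ⇒ x = atan((-6*sqrt(3) - 2)/(-3 + 4*sqrt(3))) ≈ -1.2638, atan((-2 + 6*sqrt(3))/(-4*sqrt(3) - 3)) + pi ≈ 2.4398

f''(x) = 3*sin(x) - 2*cos(x)
Second-derivative test at each critical point:
  f''(-1.2638) = -3.4641 < 0 → local maximum
  f''(2.4398) = 3.4641 > 0 → local minimum

Critical points: x = atan((-6*sqrt(3) - 2)/(-3 + 4*sqrt(3))) ≈ -1.2638 (local maximum); x = atan((-2 + 6*sqrt(3))/(-4*sqrt(3) - 3)) + pi ≈ 2.4398 (local minimum)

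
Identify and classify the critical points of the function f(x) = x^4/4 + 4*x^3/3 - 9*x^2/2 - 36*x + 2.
f'(x) = x^3 + 4*x^2 - 9*x - 36

Solve f'(x) = 0:
  Factor: x^3 + 4*x^2 - 9*x - 36 = (x - 3)*(x + 3)*(x + 4) = 0.
  ⇒ x = -4, -3, 3

f''(x) = 3*x^2 + 8*x - 9
Second-derivative test at each critical point:
  f''(-4) = 7 > 0 → local minimum
  f''(-3) = -6 < 0 → local maximum
  f''(3) = 42 > 0 → local minimum

Critical points: x = -4 (local minimum); x = -3 (local maximum); x = 3 (local minimum)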